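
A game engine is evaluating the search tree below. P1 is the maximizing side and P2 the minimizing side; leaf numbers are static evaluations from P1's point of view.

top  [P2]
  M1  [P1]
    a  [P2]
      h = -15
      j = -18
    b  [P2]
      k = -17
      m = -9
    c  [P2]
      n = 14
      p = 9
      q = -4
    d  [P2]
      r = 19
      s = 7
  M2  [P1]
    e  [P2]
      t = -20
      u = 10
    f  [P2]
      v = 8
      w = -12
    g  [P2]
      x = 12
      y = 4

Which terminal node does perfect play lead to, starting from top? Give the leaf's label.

y

a (P2): min(-15, -18) = -18
b (P2): min(-17, -9) = -17
c (P2): min(14, 9, -4) = -4
d (P2): min(19, 7) = 7
M1 (P1): max(-18, -17, -4, 7) = 7
e (P2): min(-20, 10) = -20
f (P2): min(8, -12) = -12
g (P2): min(12, 4) = 4
M2 (P1): max(-20, -12, 4) = 4
top (P2): min(7, 4) = 4
At top, P2 picks M2 (lowest: 4).
At M2, P1 picks g (highest: 4).
At g, P2 picks y (lowest: 4).
Terminal value 4.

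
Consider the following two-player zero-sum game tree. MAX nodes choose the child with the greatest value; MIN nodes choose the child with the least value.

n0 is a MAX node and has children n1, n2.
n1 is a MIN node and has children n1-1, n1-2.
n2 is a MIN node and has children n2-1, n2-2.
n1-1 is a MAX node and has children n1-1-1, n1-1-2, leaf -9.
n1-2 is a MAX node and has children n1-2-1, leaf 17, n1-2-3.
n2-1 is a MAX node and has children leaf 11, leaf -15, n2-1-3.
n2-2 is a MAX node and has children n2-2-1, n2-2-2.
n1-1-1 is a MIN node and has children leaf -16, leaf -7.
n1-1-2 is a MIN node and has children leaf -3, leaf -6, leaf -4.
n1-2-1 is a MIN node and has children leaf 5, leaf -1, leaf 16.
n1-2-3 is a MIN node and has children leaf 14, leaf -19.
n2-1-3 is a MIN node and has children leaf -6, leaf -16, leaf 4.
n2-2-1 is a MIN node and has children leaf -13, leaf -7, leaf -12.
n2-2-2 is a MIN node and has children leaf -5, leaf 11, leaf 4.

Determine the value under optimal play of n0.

n1-1-1 (MIN): min(-16, -7) = -16
n1-1-2 (MIN): min(-3, -6, -4) = -6
n1-1 (MAX): max(-16, -6, -9) = -6
n1-2-1 (MIN): min(5, -1, 16) = -1
n1-2-3 (MIN): min(14, -19) = -19
n1-2 (MAX): max(-1, 17, -19) = 17
n1 (MIN): min(-6, 17) = -6
n2-1-3 (MIN): min(-6, -16, 4) = -16
n2-1 (MAX): max(11, -15, -16) = 11
n2-2-1 (MIN): min(-13, -7, -12) = -13
n2-2-2 (MIN): min(-5, 11, 4) = -5
n2-2 (MAX): max(-13, -5) = -5
n2 (MIN): min(11, -5) = -5
n0 (MAX): max(-6, -5) = -5

-5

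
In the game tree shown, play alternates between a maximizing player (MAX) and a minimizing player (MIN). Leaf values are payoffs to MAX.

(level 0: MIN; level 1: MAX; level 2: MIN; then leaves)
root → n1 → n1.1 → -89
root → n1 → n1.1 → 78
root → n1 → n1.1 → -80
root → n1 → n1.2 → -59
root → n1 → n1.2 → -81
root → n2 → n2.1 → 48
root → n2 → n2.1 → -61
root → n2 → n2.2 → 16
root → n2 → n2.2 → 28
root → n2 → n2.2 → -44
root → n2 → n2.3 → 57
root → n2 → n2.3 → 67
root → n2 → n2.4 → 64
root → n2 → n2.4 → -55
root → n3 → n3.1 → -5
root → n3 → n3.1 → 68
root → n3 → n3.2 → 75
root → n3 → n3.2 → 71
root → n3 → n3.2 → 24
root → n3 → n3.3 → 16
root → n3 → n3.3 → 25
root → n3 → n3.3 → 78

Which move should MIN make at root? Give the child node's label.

n1

n1.1 (MIN): min(-89, 78, -80) = -89
n1.2 (MIN): min(-59, -81) = -81
n1 (MAX): max(-89, -81) = -81
n2.1 (MIN): min(48, -61) = -61
n2.2 (MIN): min(16, 28, -44) = -44
n2.3 (MIN): min(57, 67) = 57
n2.4 (MIN): min(64, -55) = -55
n2 (MAX): max(-61, -44, 57, -55) = 57
n3.1 (MIN): min(-5, 68) = -5
n3.2 (MIN): min(75, 71, 24) = 24
n3.3 (MIN): min(16, 25, 78) = 16
n3 (MAX): max(-5, 24, 16) = 24
root (MIN): min(-81, 57, 24) = -81
MIN at root wants the lowest of {n1=-81, n2=57, n3=24}, so chooses n1.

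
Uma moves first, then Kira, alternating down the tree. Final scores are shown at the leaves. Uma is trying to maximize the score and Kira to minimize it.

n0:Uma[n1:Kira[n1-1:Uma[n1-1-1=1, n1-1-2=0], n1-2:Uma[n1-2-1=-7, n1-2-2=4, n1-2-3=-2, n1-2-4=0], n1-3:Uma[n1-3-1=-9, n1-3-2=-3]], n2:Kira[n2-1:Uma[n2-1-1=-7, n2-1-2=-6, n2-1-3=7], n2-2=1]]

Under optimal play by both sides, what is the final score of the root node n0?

n1-1 (Uma): max(1, 0) = 1
n1-2 (Uma): max(-7, 4, -2, 0) = 4
n1-3 (Uma): max(-9, -3) = -3
n1 (Kira): min(1, 4, -3) = -3
n2-1 (Uma): max(-7, -6, 7) = 7
n2 (Kira): min(7, 1) = 1
n0 (Uma): max(-3, 1) = 1

1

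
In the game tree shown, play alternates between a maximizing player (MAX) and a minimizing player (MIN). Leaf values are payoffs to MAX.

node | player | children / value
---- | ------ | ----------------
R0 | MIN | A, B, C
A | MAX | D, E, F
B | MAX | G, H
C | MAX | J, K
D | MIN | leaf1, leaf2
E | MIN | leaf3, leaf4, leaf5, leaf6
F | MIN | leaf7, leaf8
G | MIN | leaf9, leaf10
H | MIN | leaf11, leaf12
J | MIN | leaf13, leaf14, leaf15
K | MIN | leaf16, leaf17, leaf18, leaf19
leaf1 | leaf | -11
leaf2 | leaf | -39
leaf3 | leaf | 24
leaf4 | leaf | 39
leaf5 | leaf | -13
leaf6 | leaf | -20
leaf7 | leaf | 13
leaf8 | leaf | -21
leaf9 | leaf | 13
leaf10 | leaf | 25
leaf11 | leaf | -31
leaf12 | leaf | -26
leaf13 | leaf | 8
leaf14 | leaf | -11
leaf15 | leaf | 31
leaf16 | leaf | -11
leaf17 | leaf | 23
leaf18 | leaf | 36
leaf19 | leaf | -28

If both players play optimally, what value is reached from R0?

D (MIN): min(-11, -39) = -39
E (MIN): min(24, 39, -13, -20) = -20
F (MIN): min(13, -21) = -21
A (MAX): max(-39, -20, -21) = -20
G (MIN): min(13, 25) = 13
H (MIN): min(-31, -26) = -31
B (MAX): max(13, -31) = 13
J (MIN): min(8, -11, 31) = -11
K (MIN): min(-11, 23, 36, -28) = -28
C (MAX): max(-11, -28) = -11
R0 (MIN): min(-20, 13, -11) = -20

-20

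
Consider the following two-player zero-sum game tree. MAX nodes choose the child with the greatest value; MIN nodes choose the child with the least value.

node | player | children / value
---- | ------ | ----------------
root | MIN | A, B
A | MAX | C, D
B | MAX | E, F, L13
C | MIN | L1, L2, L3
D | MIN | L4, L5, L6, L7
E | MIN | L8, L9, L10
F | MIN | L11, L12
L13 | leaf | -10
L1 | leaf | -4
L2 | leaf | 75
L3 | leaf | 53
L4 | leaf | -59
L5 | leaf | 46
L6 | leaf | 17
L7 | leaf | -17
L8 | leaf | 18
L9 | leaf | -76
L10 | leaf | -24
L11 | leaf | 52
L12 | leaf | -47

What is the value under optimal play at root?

-10

C (MIN): min(-4, 75, 53) = -4
D (MIN): min(-59, 46, 17, -17) = -59
A (MAX): max(-4, -59) = -4
E (MIN): min(18, -76, -24) = -76
F (MIN): min(52, -47) = -47
B (MAX): max(-76, -47, -10) = -10
root (MIN): min(-4, -10) = -10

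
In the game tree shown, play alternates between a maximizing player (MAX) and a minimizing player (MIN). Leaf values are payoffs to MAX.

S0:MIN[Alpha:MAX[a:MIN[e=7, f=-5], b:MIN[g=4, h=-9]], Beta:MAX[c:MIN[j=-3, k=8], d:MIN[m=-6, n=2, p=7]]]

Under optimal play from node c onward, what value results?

c (MIN): min(-3, 8) = -3

-3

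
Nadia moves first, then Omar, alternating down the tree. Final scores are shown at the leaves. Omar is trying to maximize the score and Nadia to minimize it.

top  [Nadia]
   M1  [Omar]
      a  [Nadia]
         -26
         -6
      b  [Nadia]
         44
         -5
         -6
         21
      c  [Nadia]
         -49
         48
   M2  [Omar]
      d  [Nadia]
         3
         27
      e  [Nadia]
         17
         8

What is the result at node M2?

8

d (Nadia): min(3, 27) = 3
e (Nadia): min(17, 8) = 8
M2 (Omar): max(3, 8) = 8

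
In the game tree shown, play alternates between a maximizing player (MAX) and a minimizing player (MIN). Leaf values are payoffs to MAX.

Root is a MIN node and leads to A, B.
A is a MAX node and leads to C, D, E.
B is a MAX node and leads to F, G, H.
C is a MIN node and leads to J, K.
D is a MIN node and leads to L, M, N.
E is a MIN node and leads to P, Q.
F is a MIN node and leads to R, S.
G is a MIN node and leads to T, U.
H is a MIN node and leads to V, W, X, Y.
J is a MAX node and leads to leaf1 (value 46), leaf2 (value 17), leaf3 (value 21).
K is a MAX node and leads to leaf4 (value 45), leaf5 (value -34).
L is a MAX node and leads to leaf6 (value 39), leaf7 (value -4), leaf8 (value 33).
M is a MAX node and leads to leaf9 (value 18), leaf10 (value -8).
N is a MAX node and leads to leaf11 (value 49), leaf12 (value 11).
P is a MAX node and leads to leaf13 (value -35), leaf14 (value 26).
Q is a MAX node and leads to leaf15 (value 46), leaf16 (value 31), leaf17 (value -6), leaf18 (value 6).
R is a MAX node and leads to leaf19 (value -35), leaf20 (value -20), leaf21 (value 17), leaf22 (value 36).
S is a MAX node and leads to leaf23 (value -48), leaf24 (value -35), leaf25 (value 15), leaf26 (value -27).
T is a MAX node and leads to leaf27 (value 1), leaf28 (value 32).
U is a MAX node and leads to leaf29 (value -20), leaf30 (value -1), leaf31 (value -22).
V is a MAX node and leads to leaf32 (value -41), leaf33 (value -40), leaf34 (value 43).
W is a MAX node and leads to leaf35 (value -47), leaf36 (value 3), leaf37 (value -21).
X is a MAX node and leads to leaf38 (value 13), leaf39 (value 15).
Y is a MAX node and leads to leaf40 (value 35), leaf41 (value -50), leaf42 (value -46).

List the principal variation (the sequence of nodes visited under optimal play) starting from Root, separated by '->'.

Root -> B -> F -> S -> leaf25

J (MAX): max(46, 17, 21) = 46
K (MAX): max(45, -34) = 45
C (MIN): min(46, 45) = 45
L (MAX): max(39, -4, 33) = 39
M (MAX): max(18, -8) = 18
N (MAX): max(49, 11) = 49
D (MIN): min(39, 18, 49) = 18
P (MAX): max(-35, 26) = 26
Q (MAX): max(46, 31, -6, 6) = 46
E (MIN): min(26, 46) = 26
A (MAX): max(45, 18, 26) = 45
R (MAX): max(-35, -20, 17, 36) = 36
S (MAX): max(-48, -35, 15, -27) = 15
F (MIN): min(36, 15) = 15
T (MAX): max(1, 32) = 32
U (MAX): max(-20, -1, -22) = -1
G (MIN): min(32, -1) = -1
V (MAX): max(-41, -40, 43) = 43
W (MAX): max(-47, 3, -21) = 3
X (MAX): max(13, 15) = 15
Y (MAX): max(35, -50, -46) = 35
H (MIN): min(43, 3, 15, 35) = 3
B (MAX): max(15, -1, 3) = 15
Root (MIN): min(45, 15) = 15
At Root, MIN picks B (lowest: 15).
At B, MAX picks F (highest: 15).
At F, MIN picks S (lowest: 15).
At S, MAX picks leaf25 (highest: 15).
Terminal value 15.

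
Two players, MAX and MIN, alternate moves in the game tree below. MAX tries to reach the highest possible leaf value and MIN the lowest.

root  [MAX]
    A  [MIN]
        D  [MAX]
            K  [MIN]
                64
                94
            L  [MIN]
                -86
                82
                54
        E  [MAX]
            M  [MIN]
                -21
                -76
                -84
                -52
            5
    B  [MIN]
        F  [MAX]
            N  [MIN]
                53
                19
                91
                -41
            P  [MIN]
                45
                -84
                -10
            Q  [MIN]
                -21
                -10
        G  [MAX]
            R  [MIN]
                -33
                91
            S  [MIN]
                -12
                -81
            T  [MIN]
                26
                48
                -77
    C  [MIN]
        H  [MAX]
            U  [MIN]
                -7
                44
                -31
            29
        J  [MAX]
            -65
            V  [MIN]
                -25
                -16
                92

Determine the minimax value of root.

5

K (MIN): min(64, 94) = 64
L (MIN): min(-86, 82, 54) = -86
D (MAX): max(64, -86) = 64
M (MIN): min(-21, -76, -84, -52) = -84
E (MAX): max(-84, 5) = 5
A (MIN): min(64, 5) = 5
N (MIN): min(53, 19, 91, -41) = -41
P (MIN): min(45, -84, -10) = -84
Q (MIN): min(-21, -10) = -21
F (MAX): max(-41, -84, -21) = -21
R (MIN): min(-33, 91) = -33
S (MIN): min(-12, -81) = -81
T (MIN): min(26, 48, -77) = -77
G (MAX): max(-33, -81, -77) = -33
B (MIN): min(-21, -33) = -33
U (MIN): min(-7, 44, -31) = -31
H (MAX): max(-31, 29) = 29
V (MIN): min(-25, -16, 92) = -25
J (MAX): max(-65, -25) = -25
C (MIN): min(29, -25) = -25
root (MAX): max(5, -33, -25) = 5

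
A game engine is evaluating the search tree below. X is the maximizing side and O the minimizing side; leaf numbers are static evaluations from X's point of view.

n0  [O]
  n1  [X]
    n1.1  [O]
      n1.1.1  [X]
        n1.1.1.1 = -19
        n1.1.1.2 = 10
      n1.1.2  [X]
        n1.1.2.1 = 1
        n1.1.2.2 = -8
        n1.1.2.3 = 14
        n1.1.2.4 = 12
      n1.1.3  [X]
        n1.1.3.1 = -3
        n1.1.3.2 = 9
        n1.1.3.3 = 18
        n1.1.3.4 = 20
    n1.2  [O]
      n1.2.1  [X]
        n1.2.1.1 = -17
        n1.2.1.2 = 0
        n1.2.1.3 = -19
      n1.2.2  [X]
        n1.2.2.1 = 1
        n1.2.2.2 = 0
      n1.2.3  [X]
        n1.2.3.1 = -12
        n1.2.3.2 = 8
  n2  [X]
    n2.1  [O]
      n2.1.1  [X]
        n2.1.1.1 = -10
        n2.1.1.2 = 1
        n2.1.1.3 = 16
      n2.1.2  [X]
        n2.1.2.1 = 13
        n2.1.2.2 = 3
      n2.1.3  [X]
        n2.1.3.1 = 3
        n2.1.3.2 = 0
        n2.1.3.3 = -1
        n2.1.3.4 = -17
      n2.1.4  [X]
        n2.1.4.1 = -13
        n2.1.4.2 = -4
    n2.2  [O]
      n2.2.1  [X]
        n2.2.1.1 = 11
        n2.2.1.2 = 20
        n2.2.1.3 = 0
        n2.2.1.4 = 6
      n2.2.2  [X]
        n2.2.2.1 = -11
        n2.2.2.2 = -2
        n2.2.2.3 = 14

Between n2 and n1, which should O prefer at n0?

n2.1.1 (X): max(-10, 1, 16) = 16
n2.1.2 (X): max(13, 3) = 13
n2.1.3 (X): max(3, 0, -1, -17) = 3
n2.1.4 (X): max(-13, -4) = -4
n2.1 (O): min(16, 13, 3, -4) = -4
n2.2.1 (X): max(11, 20, 0, 6) = 20
n2.2.2 (X): max(-11, -2, 14) = 14
n2.2 (O): min(20, 14) = 14
n2 (X): max(-4, 14) = 14
n1.1.1 (X): max(-19, 10) = 10
n1.1.2 (X): max(1, -8, 14, 12) = 14
n1.1.3 (X): max(-3, 9, 18, 20) = 20
n1.1 (O): min(10, 14, 20) = 10
n1.2.1 (X): max(-17, 0, -19) = 0
n1.2.2 (X): max(1, 0) = 1
n1.2.3 (X): max(-12, 8) = 8
n1.2 (O): min(0, 1, 8) = 0
n1 (X): max(10, 0) = 10
O prefers the lower value; n2=14, n1=10. n1 is better since 10 < 14.

n1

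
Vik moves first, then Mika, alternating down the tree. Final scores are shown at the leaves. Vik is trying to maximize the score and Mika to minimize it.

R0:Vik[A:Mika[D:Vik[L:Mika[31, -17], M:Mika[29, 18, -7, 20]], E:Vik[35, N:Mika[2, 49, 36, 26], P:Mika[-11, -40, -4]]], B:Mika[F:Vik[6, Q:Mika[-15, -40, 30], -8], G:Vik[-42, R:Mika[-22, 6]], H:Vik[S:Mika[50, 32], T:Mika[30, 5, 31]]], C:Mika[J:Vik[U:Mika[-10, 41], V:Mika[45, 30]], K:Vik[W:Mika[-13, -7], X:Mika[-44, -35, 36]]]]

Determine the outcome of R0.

-7

L (Mika): min(31, -17) = -17
M (Mika): min(29, 18, -7, 20) = -7
D (Vik): max(-17, -7) = -7
N (Mika): min(2, 49, 36, 26) = 2
P (Mika): min(-11, -40, -4) = -40
E (Vik): max(35, 2, -40) = 35
A (Mika): min(-7, 35) = -7
Q (Mika): min(-15, -40, 30) = -40
F (Vik): max(6, -40, -8) = 6
R (Mika): min(-22, 6) = -22
G (Vik): max(-42, -22) = -22
S (Mika): min(50, 32) = 32
T (Mika): min(30, 5, 31) = 5
H (Vik): max(32, 5) = 32
B (Mika): min(6, -22, 32) = -22
U (Mika): min(-10, 41) = -10
V (Mika): min(45, 30) = 30
J (Vik): max(-10, 30) = 30
W (Mika): min(-13, -7) = -13
X (Mika): min(-44, -35, 36) = -44
K (Vik): max(-13, -44) = -13
C (Mika): min(30, -13) = -13
R0 (Vik): max(-7, -22, -13) = -7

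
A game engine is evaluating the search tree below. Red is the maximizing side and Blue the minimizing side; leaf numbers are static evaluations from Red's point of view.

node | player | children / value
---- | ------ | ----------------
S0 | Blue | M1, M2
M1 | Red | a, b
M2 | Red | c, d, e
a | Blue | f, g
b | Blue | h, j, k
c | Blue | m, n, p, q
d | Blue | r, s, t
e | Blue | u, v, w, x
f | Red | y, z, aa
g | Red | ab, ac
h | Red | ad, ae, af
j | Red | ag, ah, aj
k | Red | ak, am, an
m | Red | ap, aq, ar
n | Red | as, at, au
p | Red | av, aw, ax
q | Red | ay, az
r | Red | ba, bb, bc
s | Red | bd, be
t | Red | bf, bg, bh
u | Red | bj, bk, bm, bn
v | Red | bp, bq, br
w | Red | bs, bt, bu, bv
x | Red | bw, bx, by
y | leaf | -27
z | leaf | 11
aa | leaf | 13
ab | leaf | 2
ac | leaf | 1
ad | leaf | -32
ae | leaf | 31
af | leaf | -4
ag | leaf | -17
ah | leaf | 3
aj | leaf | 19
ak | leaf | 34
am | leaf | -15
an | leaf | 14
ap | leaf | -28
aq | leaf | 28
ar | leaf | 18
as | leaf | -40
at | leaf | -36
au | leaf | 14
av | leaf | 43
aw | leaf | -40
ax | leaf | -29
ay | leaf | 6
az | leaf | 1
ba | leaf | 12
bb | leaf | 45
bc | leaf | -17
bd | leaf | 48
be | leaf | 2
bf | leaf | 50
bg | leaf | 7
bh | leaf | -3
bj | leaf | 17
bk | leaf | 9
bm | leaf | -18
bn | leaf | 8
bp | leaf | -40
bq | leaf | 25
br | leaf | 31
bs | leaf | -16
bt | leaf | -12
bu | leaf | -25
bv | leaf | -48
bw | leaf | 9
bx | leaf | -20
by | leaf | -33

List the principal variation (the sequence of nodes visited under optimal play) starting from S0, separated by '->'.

S0 -> M1 -> b -> j -> aj

f (Red): max(-27, 11, 13) = 13
g (Red): max(2, 1) = 2
a (Blue): min(13, 2) = 2
h (Red): max(-32, 31, -4) = 31
j (Red): max(-17, 3, 19) = 19
k (Red): max(34, -15, 14) = 34
b (Blue): min(31, 19, 34) = 19
M1 (Red): max(2, 19) = 19
m (Red): max(-28, 28, 18) = 28
n (Red): max(-40, -36, 14) = 14
p (Red): max(43, -40, -29) = 43
q (Red): max(6, 1) = 6
c (Blue): min(28, 14, 43, 6) = 6
r (Red): max(12, 45, -17) = 45
s (Red): max(48, 2) = 48
t (Red): max(50, 7, -3) = 50
d (Blue): min(45, 48, 50) = 45
u (Red): max(17, 9, -18, 8) = 17
v (Red): max(-40, 25, 31) = 31
w (Red): max(-16, -12, -25, -48) = -12
x (Red): max(9, -20, -33) = 9
e (Blue): min(17, 31, -12, 9) = -12
M2 (Red): max(6, 45, -12) = 45
S0 (Blue): min(19, 45) = 19
At S0, Blue picks M1 (lowest: 19).
At M1, Red picks b (highest: 19).
At b, Blue picks j (lowest: 19).
At j, Red picks aj (highest: 19).
Terminal value 19.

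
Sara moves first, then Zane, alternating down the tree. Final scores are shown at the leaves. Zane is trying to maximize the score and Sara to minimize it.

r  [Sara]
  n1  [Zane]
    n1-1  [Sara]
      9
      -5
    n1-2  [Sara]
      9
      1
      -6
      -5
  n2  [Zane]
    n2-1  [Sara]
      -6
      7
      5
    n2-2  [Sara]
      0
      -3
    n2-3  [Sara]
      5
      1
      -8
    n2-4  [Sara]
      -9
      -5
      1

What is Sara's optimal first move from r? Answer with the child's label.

n1

n1-1 (Sara): min(9, -5) = -5
n1-2 (Sara): min(9, 1, -6, -5) = -6
n1 (Zane): max(-5, -6) = -5
n2-1 (Sara): min(-6, 7, 5) = -6
n2-2 (Sara): min(0, -3) = -3
n2-3 (Sara): min(5, 1, -8) = -8
n2-4 (Sara): min(-9, -5, 1) = -9
n2 (Zane): max(-6, -3, -8, -9) = -3
r (Sara): min(-5, -3) = -5
Sara at r wants the lowest of {n1=-5, n2=-3}, so chooses n1.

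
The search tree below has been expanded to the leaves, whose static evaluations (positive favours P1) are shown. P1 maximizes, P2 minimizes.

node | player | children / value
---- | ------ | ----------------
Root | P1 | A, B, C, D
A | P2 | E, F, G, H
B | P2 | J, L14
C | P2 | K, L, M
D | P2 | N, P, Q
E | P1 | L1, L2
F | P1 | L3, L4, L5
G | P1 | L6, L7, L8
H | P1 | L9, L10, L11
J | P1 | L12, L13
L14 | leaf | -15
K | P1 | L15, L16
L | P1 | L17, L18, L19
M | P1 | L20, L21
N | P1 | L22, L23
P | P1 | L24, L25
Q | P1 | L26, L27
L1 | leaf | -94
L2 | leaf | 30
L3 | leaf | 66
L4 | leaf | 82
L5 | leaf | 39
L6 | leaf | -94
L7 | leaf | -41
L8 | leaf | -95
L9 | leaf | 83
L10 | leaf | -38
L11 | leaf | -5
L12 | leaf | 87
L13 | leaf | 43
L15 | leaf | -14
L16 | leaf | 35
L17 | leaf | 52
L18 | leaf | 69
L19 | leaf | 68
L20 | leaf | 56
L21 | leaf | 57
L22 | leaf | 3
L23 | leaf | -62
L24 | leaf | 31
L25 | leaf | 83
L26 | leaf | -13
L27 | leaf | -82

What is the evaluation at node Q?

-13

Q (P1): max(-13, -82) = -13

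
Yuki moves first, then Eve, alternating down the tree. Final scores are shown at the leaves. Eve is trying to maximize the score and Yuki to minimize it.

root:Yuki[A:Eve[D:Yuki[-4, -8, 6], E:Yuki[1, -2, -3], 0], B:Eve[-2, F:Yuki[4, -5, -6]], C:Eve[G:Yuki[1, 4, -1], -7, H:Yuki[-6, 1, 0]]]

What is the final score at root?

D (Yuki): min(-4, -8, 6) = -8
E (Yuki): min(1, -2, -3) = -3
A (Eve): max(-8, -3, 0) = 0
F (Yuki): min(4, -5, -6) = -6
B (Eve): max(-2, -6) = -2
G (Yuki): min(1, 4, -1) = -1
H (Yuki): min(-6, 1, 0) = -6
C (Eve): max(-1, -7, -6) = -1
root (Yuki): min(0, -2, -1) = -2

-2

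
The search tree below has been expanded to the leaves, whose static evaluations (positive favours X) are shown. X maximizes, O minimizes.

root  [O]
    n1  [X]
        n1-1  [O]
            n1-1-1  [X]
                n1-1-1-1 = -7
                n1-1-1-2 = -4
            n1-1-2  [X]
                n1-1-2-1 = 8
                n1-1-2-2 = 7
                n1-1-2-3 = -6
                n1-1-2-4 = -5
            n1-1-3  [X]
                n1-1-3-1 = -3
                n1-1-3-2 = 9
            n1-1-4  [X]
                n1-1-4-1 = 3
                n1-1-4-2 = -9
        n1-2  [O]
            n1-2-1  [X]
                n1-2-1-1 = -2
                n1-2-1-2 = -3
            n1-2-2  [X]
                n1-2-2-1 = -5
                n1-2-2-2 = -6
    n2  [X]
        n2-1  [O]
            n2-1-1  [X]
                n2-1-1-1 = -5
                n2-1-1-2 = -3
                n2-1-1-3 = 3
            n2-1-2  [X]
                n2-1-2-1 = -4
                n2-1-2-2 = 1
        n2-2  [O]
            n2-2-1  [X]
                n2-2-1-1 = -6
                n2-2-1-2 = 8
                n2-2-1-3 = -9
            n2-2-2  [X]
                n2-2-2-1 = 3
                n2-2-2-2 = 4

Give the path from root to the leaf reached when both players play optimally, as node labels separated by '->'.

n1-1-1 (X): max(-7, -4) = -4
n1-1-2 (X): max(8, 7, -6, -5) = 8
n1-1-3 (X): max(-3, 9) = 9
n1-1-4 (X): max(3, -9) = 3
n1-1 (O): min(-4, 8, 9, 3) = -4
n1-2-1 (X): max(-2, -3) = -2
n1-2-2 (X): max(-5, -6) = -5
n1-2 (O): min(-2, -5) = -5
n1 (X): max(-4, -5) = -4
n2-1-1 (X): max(-5, -3, 3) = 3
n2-1-2 (X): max(-4, 1) = 1
n2-1 (O): min(3, 1) = 1
n2-2-1 (X): max(-6, 8, -9) = 8
n2-2-2 (X): max(3, 4) = 4
n2-2 (O): min(8, 4) = 4
n2 (X): max(1, 4) = 4
root (O): min(-4, 4) = -4
At root, O picks n1 (lowest: -4).
At n1, X picks n1-1 (highest: -4).
At n1-1, O picks n1-1-1 (lowest: -4).
At n1-1-1, X picks n1-1-1-2 (highest: -4).
Terminal value -4.

root -> n1 -> n1-1 -> n1-1-1 -> n1-1-1-2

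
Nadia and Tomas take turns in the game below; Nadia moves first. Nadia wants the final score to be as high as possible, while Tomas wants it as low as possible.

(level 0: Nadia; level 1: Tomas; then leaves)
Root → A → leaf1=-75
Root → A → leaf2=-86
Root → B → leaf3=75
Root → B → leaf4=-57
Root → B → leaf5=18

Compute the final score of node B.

B (Tomas): min(75, -57, 18) = -57

-57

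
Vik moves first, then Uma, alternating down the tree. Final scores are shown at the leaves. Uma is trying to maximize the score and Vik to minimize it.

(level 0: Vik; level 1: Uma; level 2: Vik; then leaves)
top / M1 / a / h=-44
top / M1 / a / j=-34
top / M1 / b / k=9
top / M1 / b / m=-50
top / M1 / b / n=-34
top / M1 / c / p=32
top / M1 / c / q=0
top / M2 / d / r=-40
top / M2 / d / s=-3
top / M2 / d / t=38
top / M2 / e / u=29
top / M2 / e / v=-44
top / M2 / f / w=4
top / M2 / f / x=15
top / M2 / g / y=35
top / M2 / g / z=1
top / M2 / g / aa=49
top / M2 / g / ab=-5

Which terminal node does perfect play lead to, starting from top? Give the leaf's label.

q

a (Vik): min(-44, -34) = -44
b (Vik): min(9, -50, -34) = -50
c (Vik): min(32, 0) = 0
M1 (Uma): max(-44, -50, 0) = 0
d (Vik): min(-40, -3, 38) = -40
e (Vik): min(29, -44) = -44
f (Vik): min(4, 15) = 4
g (Vik): min(35, 1, 49, -5) = -5
M2 (Uma): max(-40, -44, 4, -5) = 4
top (Vik): min(0, 4) = 0
At top, Vik picks M1 (lowest: 0).
At M1, Uma picks c (highest: 0).
At c, Vik picks q (lowest: 0).
Terminal value 0.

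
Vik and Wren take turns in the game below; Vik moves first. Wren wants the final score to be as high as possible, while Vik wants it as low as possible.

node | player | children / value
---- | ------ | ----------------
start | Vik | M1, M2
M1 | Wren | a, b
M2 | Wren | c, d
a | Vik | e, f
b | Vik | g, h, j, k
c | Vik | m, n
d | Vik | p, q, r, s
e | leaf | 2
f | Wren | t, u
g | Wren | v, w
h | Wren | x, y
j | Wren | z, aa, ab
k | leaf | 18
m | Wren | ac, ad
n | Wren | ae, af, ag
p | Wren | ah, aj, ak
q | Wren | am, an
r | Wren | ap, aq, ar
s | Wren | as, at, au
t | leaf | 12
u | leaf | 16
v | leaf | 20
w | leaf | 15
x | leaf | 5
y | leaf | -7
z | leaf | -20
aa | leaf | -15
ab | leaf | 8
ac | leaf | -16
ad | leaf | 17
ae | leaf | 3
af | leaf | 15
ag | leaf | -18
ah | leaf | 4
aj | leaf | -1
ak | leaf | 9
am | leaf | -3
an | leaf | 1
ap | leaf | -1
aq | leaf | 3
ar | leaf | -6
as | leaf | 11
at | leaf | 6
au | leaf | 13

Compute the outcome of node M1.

f (Wren): max(12, 16) = 16
a (Vik): min(2, 16) = 2
g (Wren): max(20, 15) = 20
h (Wren): max(5, -7) = 5
j (Wren): max(-20, -15, 8) = 8
b (Vik): min(20, 5, 8, 18) = 5
M1 (Wren): max(2, 5) = 5

5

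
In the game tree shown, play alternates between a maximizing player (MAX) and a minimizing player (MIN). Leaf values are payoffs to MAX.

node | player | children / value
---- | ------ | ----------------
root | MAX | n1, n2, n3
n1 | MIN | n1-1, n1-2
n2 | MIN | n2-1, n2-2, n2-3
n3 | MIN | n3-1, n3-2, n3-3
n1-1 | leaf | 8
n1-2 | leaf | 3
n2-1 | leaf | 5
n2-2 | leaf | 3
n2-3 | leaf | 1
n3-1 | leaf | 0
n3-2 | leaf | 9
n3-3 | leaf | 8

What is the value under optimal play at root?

3

n1 (MIN): min(8, 3) = 3
n2 (MIN): min(5, 3, 1) = 1
n3 (MIN): min(0, 9, 8) = 0
root (MAX): max(3, 1, 0) = 3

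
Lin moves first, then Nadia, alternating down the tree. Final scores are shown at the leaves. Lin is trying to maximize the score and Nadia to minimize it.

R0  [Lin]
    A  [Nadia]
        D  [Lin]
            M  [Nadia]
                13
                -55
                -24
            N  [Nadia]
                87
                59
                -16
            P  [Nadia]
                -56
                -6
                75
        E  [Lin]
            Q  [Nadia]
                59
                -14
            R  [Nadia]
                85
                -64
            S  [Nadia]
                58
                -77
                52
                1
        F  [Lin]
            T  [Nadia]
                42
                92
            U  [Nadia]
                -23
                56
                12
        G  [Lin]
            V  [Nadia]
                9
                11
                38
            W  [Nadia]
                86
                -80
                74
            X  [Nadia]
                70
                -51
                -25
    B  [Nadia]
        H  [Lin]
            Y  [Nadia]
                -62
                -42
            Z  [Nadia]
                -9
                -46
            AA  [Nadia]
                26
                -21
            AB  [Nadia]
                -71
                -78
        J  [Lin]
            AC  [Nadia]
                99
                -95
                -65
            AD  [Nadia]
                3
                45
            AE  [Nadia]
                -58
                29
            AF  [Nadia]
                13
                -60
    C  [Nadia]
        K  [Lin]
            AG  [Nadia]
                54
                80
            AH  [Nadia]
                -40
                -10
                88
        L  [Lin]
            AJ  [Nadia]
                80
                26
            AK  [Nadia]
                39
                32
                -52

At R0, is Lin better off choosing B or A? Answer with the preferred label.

Y (Nadia): min(-62, -42) = -62
Z (Nadia): min(-9, -46) = -46
AA (Nadia): min(26, -21) = -21
AB (Nadia): min(-71, -78) = -78
H (Lin): max(-62, -46, -21, -78) = -21
AC (Nadia): min(99, -95, -65) = -95
AD (Nadia): min(3, 45) = 3
AE (Nadia): min(-58, 29) = -58
AF (Nadia): min(13, -60) = -60
J (Lin): max(-95, 3, -58, -60) = 3
B (Nadia): min(-21, 3) = -21
M (Nadia): min(13, -55, -24) = -55
N (Nadia): min(87, 59, -16) = -16
P (Nadia): min(-56, -6, 75) = -56
D (Lin): max(-55, -16, -56) = -16
Q (Nadia): min(59, -14) = -14
R (Nadia): min(85, -64) = -64
S (Nadia): min(58, -77, 52, 1) = -77
E (Lin): max(-14, -64, -77) = -14
T (Nadia): min(42, 92) = 42
U (Nadia): min(-23, 56, 12) = -23
F (Lin): max(42, -23) = 42
V (Nadia): min(9, 11, 38) = 9
W (Nadia): min(86, -80, 74) = -80
X (Nadia): min(70, -51, -25) = -51
G (Lin): max(9, -80, -51) = 9
A (Nadia): min(-16, -14, 42, 9) = -16
Lin prefers the higher value; B=-21, A=-16. A is better since -16 > -21.

A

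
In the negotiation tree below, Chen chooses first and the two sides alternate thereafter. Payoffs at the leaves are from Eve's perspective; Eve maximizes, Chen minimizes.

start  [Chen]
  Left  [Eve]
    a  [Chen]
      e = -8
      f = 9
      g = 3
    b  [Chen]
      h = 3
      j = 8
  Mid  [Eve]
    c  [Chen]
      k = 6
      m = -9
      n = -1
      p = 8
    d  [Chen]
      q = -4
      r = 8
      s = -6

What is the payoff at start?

a (Chen): min(-8, 9, 3) = -8
b (Chen): min(3, 8) = 3
Left (Eve): max(-8, 3) = 3
c (Chen): min(6, -9, -1, 8) = -9
d (Chen): min(-4, 8, -6) = -6
Mid (Eve): max(-9, -6) = -6
start (Chen): min(3, -6) = -6

-6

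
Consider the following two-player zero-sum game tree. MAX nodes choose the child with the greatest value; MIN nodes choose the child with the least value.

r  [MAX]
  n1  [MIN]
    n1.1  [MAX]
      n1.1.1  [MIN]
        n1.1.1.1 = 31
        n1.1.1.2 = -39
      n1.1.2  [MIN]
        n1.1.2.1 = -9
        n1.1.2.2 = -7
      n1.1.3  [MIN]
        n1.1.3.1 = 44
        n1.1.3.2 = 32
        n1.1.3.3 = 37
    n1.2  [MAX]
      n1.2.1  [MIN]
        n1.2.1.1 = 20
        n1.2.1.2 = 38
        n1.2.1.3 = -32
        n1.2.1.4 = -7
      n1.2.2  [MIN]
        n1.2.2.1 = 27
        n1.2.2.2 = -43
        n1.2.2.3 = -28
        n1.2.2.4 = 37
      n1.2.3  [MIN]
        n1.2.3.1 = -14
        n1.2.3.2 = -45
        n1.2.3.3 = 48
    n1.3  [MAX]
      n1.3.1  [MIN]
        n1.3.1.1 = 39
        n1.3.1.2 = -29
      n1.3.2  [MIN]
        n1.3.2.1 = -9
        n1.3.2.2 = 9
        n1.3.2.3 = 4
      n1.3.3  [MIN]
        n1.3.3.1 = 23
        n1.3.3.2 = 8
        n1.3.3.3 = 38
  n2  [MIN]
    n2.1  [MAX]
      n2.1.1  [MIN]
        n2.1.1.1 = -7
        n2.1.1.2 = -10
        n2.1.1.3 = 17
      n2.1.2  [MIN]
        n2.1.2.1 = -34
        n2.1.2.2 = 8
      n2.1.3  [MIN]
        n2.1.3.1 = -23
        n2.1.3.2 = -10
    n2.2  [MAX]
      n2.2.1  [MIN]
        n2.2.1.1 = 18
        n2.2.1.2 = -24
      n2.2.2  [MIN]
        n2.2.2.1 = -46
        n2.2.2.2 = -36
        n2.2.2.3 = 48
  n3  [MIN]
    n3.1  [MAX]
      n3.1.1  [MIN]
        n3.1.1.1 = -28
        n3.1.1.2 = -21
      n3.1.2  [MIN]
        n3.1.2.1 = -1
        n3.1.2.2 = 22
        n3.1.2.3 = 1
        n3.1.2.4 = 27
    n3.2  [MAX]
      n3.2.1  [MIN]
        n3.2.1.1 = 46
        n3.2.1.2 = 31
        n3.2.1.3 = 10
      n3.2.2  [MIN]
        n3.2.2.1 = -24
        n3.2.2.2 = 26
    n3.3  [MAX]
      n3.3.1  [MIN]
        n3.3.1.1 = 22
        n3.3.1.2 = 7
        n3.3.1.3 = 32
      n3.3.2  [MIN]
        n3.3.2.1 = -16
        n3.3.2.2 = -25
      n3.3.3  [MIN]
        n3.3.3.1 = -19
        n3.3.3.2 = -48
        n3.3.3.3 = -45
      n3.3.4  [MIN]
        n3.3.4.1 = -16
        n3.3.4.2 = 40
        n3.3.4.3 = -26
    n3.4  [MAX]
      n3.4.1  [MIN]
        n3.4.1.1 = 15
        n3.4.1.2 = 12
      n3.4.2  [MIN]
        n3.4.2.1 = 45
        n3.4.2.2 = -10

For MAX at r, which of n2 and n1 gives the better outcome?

n2

n2.1.1 (MIN): min(-7, -10, 17) = -10
n2.1.2 (MIN): min(-34, 8) = -34
n2.1.3 (MIN): min(-23, -10) = -23
n2.1 (MAX): max(-10, -34, -23) = -10
n2.2.1 (MIN): min(18, -24) = -24
n2.2.2 (MIN): min(-46, -36, 48) = -46
n2.2 (MAX): max(-24, -46) = -24
n2 (MIN): min(-10, -24) = -24
n1.1.1 (MIN): min(31, -39) = -39
n1.1.2 (MIN): min(-9, -7) = -9
n1.1.3 (MIN): min(44, 32, 37) = 32
n1.1 (MAX): max(-39, -9, 32) = 32
n1.2.1 (MIN): min(20, 38, -32, -7) = -32
n1.2.2 (MIN): min(27, -43, -28, 37) = -43
n1.2.3 (MIN): min(-14, -45, 48) = -45
n1.2 (MAX): max(-32, -43, -45) = -32
n1.3.1 (MIN): min(39, -29) = -29
n1.3.2 (MIN): min(-9, 9, 4) = -9
n1.3.3 (MIN): min(23, 8, 38) = 8
n1.3 (MAX): max(-29, -9, 8) = 8
n1 (MIN): min(32, -32, 8) = -32
MAX prefers the higher value; n2=-24, n1=-32. n2 is better since -24 > -32.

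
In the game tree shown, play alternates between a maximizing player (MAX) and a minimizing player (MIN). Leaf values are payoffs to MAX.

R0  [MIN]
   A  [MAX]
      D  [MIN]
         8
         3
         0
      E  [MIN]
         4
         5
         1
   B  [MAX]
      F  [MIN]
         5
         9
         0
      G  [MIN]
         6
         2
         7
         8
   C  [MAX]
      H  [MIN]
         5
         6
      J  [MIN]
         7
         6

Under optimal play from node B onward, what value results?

F (MIN): min(5, 9, 0) = 0
G (MIN): min(6, 2, 7, 8) = 2
B (MAX): max(0, 2) = 2

2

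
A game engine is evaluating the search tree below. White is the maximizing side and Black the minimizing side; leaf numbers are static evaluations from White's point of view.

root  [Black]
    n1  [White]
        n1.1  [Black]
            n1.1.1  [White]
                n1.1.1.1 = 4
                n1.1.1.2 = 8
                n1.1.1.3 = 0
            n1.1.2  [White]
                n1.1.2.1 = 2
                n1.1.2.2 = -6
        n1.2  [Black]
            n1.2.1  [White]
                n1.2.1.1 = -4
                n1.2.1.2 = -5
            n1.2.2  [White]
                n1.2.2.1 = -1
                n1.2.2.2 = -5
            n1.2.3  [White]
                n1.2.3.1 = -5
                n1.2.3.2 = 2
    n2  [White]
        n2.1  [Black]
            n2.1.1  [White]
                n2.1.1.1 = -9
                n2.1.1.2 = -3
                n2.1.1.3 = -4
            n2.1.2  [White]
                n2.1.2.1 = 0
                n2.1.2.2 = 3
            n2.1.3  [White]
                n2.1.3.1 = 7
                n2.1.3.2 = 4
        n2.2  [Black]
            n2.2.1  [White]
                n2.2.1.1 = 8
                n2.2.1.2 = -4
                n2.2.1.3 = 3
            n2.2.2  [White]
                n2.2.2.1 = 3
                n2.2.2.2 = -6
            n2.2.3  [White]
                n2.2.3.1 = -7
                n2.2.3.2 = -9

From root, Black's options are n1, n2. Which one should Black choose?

n2

n1.1.1 (White): max(4, 8, 0) = 8
n1.1.2 (White): max(2, -6) = 2
n1.1 (Black): min(8, 2) = 2
n1.2.1 (White): max(-4, -5) = -4
n1.2.2 (White): max(-1, -5) = -1
n1.2.3 (White): max(-5, 2) = 2
n1.2 (Black): min(-4, -1, 2) = -4
n1 (White): max(2, -4) = 2
n2.1.1 (White): max(-9, -3, -4) = -3
n2.1.2 (White): max(0, 3) = 3
n2.1.3 (White): max(7, 4) = 7
n2.1 (Black): min(-3, 3, 7) = -3
n2.2.1 (White): max(8, -4, 3) = 8
n2.2.2 (White): max(3, -6) = 3
n2.2.3 (White): max(-7, -9) = -7
n2.2 (Black): min(8, 3, -7) = -7
n2 (White): max(-3, -7) = -3
root (Black): min(2, -3) = -3
Black at root wants the lowest of {n1=2, n2=-3}, so chooses n2.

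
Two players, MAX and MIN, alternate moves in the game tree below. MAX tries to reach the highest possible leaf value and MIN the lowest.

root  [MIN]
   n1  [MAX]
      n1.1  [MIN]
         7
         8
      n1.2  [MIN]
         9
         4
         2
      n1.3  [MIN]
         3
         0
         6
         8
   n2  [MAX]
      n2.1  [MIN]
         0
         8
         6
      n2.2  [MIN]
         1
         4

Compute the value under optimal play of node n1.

7

n1.1 (MIN): min(7, 8) = 7
n1.2 (MIN): min(9, 4, 2) = 2
n1.3 (MIN): min(3, 0, 6, 8) = 0
n1 (MAX): max(7, 2, 0) = 7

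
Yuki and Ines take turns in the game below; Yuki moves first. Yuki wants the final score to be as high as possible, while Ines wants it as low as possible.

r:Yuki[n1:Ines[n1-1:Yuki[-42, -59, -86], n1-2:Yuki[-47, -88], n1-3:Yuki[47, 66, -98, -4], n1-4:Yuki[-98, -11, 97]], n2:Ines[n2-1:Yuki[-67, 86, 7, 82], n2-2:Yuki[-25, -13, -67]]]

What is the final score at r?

n1-1 (Yuki): max(-42, -59, -86) = -42
n1-2 (Yuki): max(-47, -88) = -47
n1-3 (Yuki): max(47, 66, -98, -4) = 66
n1-4 (Yuki): max(-98, -11, 97) = 97
n1 (Ines): min(-42, -47, 66, 97) = -47
n2-1 (Yuki): max(-67, 86, 7, 82) = 86
n2-2 (Yuki): max(-25, -13, -67) = -13
n2 (Ines): min(86, -13) = -13
r (Yuki): max(-47, -13) = -13

-13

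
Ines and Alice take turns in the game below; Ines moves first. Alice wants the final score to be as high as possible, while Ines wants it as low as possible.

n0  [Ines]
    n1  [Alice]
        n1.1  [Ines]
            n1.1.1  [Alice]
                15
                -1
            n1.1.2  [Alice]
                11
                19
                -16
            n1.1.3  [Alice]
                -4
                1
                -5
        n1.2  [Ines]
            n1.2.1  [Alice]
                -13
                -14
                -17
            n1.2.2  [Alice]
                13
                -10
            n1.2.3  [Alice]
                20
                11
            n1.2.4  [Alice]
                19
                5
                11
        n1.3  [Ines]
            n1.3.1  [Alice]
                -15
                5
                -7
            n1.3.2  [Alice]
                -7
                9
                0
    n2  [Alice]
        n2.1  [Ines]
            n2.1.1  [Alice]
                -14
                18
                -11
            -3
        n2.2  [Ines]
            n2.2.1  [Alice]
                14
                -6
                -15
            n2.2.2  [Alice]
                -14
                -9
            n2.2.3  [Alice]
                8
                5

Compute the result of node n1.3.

5

n1.3.1 (Alice): max(-15, 5, -7) = 5
n1.3.2 (Alice): max(-7, 9, 0) = 9
n1.3 (Ines): min(5, 9) = 5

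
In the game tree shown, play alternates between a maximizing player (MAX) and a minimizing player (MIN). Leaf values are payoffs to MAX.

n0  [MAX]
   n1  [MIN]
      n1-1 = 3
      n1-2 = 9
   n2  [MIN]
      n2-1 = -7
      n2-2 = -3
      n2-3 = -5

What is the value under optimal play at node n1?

n1 (MIN): min(3, 9) = 3

3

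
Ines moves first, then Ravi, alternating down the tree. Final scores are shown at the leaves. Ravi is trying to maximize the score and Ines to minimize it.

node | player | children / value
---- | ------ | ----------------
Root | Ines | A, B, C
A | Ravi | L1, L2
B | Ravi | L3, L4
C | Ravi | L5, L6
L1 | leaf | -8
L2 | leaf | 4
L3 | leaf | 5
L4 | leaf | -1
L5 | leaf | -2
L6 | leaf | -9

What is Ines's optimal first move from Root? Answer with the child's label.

C

A (Ravi): max(-8, 4) = 4
B (Ravi): max(5, -1) = 5
C (Ravi): max(-2, -9) = -2
Root (Ines): min(4, 5, -2) = -2
Ines at Root wants the lowest of {A=4, B=5, C=-2}, so chooses C.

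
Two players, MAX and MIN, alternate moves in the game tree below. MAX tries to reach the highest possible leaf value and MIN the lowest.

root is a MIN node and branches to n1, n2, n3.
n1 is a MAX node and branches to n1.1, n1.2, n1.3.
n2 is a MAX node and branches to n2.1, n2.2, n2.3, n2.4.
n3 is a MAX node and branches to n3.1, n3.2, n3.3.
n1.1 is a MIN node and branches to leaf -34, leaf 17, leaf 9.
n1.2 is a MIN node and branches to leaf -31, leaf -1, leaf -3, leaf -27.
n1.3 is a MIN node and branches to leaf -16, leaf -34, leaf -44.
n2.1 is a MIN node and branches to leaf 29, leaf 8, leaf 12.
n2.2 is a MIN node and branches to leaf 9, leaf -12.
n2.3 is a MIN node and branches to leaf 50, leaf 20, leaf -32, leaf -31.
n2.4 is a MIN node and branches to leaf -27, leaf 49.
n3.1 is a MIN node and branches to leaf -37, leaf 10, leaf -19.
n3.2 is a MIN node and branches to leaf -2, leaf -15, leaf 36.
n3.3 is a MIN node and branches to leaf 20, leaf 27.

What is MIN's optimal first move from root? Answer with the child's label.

n1

n1.1 (MIN): min(-34, 17, 9) = -34
n1.2 (MIN): min(-31, -1, -3, -27) = -31
n1.3 (MIN): min(-16, -34, -44) = -44
n1 (MAX): max(-34, -31, -44) = -31
n2.1 (MIN): min(29, 8, 12) = 8
n2.2 (MIN): min(9, -12) = -12
n2.3 (MIN): min(50, 20, -32, -31) = -32
n2.4 (MIN): min(-27, 49) = -27
n2 (MAX): max(8, -12, -32, -27) = 8
n3.1 (MIN): min(-37, 10, -19) = -37
n3.2 (MIN): min(-2, -15, 36) = -15
n3.3 (MIN): min(20, 27) = 20
n3 (MAX): max(-37, -15, 20) = 20
root (MIN): min(-31, 8, 20) = -31
MIN at root wants the lowest of {n1=-31, n2=8, n3=20}, so chooses n1.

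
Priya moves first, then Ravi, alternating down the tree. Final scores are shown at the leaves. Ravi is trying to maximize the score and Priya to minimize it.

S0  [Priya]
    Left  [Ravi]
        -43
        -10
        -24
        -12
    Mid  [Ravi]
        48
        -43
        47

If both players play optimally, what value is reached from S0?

Left (Ravi): max(-43, -10, -24, -12) = -10
Mid (Ravi): max(48, -43, 47) = 48
S0 (Priya): min(-10, 48) = -10

-10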